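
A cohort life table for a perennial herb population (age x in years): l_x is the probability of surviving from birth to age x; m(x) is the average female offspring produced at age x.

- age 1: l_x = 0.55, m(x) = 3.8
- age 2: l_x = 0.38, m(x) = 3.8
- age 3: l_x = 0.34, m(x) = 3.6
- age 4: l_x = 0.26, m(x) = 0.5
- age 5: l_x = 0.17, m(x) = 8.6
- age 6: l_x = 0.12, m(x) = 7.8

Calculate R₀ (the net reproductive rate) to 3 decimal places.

7.286

R₀ = Σ l_x m(x):
  age 1: 0.55 × 3.8 = 2.0900
  age 2: 0.38 × 3.8 = 1.4440
  age 3: 0.34 × 3.6 = 1.2240
  age 4: 0.26 × 0.5 = 0.1300
  age 5: 0.17 × 8.6 = 1.4620
  age 6: 0.12 × 7.8 = 0.9360
R₀ = 2.0900 + 1.4440 + 1.2240 + 0.1300 + 1.4620 + 0.9360 = 7.2860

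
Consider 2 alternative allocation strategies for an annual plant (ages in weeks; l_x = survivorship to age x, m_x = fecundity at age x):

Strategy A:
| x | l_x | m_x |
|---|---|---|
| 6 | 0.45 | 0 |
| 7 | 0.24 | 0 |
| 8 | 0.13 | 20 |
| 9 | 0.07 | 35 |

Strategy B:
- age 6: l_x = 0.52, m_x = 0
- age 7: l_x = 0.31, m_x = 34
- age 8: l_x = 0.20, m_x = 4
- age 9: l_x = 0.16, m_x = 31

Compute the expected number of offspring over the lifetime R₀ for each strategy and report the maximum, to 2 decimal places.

16.30

Strategy A: R₀ = 0.45×0 + 0.24×0 + 0.13×20 + 0.07×35 = 5.0500
Strategy B: R₀ = 0.52×0 + 0.31×34 + 0.20×4 + 0.16×31 = 16.3000
Highest R₀: strategy B with 16.3000.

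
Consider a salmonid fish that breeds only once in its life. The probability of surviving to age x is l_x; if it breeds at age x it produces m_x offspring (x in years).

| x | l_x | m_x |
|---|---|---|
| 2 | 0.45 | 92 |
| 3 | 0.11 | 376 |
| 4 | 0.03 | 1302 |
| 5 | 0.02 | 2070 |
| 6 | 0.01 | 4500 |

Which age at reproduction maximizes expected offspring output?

6

Expected offspring if breeding at age x = l_x × m_x:
  age 2: 0.45 × 92 = 41.400
  age 3: 0.11 × 376 = 41.360
  age 4: 0.03 × 1302 = 39.060
  age 5: 0.02 × 2070 = 41.400
  age 6: 0.01 × 4500 = 45.000
Maximum at age 6 (45.000).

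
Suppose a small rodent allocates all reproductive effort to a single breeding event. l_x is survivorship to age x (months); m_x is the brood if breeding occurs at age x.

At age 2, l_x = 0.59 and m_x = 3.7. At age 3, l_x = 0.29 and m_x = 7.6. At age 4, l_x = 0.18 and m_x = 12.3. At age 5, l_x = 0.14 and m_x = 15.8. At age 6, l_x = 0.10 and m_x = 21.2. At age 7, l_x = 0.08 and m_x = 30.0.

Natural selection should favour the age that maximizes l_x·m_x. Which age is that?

7

Expected offspring if breeding at age x = l_x × m_x:
  age 2: 0.59 × 3.7 = 2.183
  age 3: 0.29 × 7.6 = 2.204
  age 4: 0.18 × 12.3 = 2.214
  age 5: 0.14 × 15.8 = 2.212
  age 6: 0.10 × 21.2 = 2.120
  age 7: 0.08 × 30.0 = 2.400
Maximum at age 7 (2.400).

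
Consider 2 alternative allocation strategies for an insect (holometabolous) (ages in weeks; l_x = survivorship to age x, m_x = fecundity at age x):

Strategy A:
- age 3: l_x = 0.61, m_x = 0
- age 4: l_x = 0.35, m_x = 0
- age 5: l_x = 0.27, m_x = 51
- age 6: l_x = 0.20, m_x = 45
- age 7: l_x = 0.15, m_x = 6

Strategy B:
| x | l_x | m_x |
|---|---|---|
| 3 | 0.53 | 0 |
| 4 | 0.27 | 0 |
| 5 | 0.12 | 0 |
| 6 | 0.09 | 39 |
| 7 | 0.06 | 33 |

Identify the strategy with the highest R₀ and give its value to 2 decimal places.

23.67

Strategy A: R₀ = 0.61×0 + 0.35×0 + 0.27×51 + 0.20×45 + 0.15×6 = 23.6700
Strategy B: R₀ = 0.53×0 + 0.27×0 + 0.12×0 + 0.09×39 + 0.06×33 = 5.4900
Highest R₀: strategy A with 23.6700.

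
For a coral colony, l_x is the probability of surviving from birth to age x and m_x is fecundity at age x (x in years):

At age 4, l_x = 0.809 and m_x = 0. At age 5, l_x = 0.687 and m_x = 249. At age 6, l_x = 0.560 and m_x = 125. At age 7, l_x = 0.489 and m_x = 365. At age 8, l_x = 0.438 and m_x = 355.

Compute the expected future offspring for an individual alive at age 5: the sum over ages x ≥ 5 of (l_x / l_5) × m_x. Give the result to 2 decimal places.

837.03

l_5 = 0.687. Conditional survival from age 5 to x is l_x / l_5.
  x=5: (0.687/0.687) × 249 = 249.0000
  x=6: (0.560/0.687) × 125 = 101.8923
  x=7: (0.489/0.687) × 365 = 259.8035
  x=8: (0.438/0.687) × 355 = 226.3319
Sum = 249.0000 + 101.8923 + 259.8035 + 226.3319 = 837.0277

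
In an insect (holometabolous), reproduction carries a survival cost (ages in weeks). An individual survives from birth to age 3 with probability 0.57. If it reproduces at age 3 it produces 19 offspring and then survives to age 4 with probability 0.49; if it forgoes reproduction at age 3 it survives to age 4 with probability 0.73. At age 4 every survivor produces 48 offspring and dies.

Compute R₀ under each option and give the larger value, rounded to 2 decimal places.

breed at age 3: R₀ = 0.57 × (19 + 0.49 × 48) = 0.57 × 42.5200 = 24.2364
delay to age 4: R₀ = 0.57 × (0.73 × 48) = 0.57 × 35.0400 = 19.9728
Higher: breed at age 3 (24.2364).

24.24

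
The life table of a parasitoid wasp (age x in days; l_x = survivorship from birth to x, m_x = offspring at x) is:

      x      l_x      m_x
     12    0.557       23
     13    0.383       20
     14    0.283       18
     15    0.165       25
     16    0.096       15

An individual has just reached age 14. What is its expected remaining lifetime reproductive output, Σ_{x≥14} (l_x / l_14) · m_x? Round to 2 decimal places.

37.66

l_14 = 0.283. Conditional survival from age 14 to x is l_x / l_14.
  x=14: (0.283/0.283) × 18 = 18.0000
  x=15: (0.165/0.283) × 25 = 14.5760
  x=16: (0.096/0.283) × 15 = 5.0883
Sum = 18.0000 + 14.5760 + 5.0883 = 37.6643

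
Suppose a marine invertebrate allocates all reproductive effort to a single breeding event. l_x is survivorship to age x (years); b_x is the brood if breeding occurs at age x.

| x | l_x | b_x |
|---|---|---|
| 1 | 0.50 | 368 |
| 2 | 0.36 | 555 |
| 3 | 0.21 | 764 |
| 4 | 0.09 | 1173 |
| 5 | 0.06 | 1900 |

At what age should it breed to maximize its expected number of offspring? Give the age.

Expected offspring if breeding at age x = l_x × b_x:
  age 1: 0.50 × 368 = 184.000
  age 2: 0.36 × 555 = 199.800
  age 3: 0.21 × 764 = 160.440
  age 4: 0.09 × 1173 = 105.570
  age 5: 0.06 × 1900 = 114.000
Maximum at age 2 (199.800).

2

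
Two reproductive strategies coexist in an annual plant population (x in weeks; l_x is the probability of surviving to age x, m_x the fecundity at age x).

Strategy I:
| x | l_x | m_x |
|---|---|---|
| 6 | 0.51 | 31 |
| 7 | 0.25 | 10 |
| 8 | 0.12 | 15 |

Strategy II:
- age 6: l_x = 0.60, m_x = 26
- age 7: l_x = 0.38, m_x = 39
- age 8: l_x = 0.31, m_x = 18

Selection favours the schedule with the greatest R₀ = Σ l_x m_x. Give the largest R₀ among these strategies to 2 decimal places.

Strategy I: R₀ = 0.51×31 + 0.25×10 + 0.12×15 = 20.1100
Strategy II: R₀ = 0.60×26 + 0.38×39 + 0.31×18 = 36.0000
Highest R₀: strategy II with 36.0000.

36.00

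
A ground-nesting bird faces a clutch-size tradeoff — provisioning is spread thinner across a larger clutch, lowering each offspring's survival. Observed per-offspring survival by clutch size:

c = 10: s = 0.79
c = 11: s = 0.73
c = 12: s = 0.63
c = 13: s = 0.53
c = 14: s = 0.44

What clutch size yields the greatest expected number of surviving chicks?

11

Expected surviving chicks = c × s(c):
  c=10: 10 × 0.79 = 7.900
  c=11: 11 × 0.73 = 8.030
  c=12: 12 × 0.63 = 7.560
  c=13: 13 × 0.53 = 6.890
  c=14: 14 × 0.44 = 6.160
Maximum at c = 11 (8.030 surviving chicks).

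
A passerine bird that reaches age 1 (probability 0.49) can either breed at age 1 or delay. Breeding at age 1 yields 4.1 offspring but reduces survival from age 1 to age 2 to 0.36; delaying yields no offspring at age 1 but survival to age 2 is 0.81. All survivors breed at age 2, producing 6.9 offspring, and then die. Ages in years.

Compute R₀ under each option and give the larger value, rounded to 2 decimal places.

breed at age 1: R₀ = 0.49 × (4.1 + 0.36 × 6.9) = 0.49 × 6.5840 = 3.2262
delay to age 2: R₀ = 0.49 × (0.81 × 6.9) = 0.49 × 5.5890 = 2.7386
Higher: breed at age 1 (3.2262).

3.23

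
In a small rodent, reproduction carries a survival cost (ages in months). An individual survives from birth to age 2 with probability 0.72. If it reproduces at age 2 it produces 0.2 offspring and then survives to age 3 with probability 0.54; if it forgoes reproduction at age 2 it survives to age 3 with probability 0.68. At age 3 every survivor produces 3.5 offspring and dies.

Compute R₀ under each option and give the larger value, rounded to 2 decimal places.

1.71

breed at age 2: R₀ = 0.72 × (0.2 + 0.54 × 3.5) = 0.72 × 2.0900 = 1.5048
delay to age 3: R₀ = 0.72 × (0.68 × 3.5) = 0.72 × 2.3800 = 1.7136
Higher: delay to age 3 (1.7136).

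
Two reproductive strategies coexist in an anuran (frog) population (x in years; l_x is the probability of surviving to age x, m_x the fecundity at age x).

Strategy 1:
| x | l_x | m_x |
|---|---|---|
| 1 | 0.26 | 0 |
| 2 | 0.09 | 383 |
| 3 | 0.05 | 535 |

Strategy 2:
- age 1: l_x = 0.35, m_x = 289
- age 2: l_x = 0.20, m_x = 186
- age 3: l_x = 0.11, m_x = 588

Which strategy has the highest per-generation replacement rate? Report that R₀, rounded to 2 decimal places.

203.03

Strategy 1: R₀ = 0.26×0 + 0.09×383 + 0.05×535 = 61.2200
Strategy 2: R₀ = 0.35×289 + 0.20×186 + 0.11×588 = 203.0300
Highest R₀: strategy 2 with 203.0300.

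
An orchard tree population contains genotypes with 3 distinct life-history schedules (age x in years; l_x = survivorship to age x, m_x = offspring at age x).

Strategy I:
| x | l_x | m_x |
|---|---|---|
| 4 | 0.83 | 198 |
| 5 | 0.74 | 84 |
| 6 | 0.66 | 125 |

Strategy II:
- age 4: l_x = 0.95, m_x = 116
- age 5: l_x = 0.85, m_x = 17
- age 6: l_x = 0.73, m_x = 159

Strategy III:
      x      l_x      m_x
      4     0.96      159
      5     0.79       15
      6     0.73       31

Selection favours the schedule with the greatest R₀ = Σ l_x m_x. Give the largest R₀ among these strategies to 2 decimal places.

309.00

Strategy I: R₀ = 0.83×198 + 0.74×84 + 0.66×125 = 309.0000
Strategy II: R₀ = 0.95×116 + 0.85×17 + 0.73×159 = 240.7200
Strategy III: R₀ = 0.96×159 + 0.79×15 + 0.73×31 = 187.1200
Highest R₀: strategy I with 309.0000.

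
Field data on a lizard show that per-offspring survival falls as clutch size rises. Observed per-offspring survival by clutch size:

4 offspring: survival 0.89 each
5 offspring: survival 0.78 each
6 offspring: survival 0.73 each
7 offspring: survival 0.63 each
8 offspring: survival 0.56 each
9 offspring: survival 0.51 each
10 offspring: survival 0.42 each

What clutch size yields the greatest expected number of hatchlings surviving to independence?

Expected hatchlings surviving to independence = c × s(c):
  c=4: 4 × 0.89 = 3.560
  c=5: 5 × 0.78 = 3.900
  c=6: 6 × 0.73 = 4.380
  c=7: 7 × 0.63 = 4.410
  c=8: 8 × 0.56 = 4.480
  c=9: 9 × 0.51 = 4.590
  c=10: 10 × 0.42 = 4.200
Maximum at c = 9 (4.590 hatchlings surviving to independence).

9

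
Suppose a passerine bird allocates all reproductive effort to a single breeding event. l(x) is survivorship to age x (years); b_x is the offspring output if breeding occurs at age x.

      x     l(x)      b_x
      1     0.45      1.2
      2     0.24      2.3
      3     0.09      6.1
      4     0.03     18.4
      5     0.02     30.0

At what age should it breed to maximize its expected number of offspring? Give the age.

Expected offspring if breeding at age x = l(x) × b_x:
  age 1: 0.45 × 1.2 = 0.540
  age 2: 0.24 × 2.3 = 0.552
  age 3: 0.09 × 6.1 = 0.549
  age 4: 0.03 × 18.4 = 0.552
  age 5: 0.02 × 30.0 = 0.600
Maximum at age 5 (0.600).

5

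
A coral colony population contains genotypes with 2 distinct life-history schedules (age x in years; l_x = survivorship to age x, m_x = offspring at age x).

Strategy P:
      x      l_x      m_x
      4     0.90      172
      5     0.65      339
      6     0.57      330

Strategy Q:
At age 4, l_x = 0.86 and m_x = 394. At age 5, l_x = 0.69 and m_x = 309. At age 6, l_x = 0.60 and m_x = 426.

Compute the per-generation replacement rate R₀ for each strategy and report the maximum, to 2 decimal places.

Strategy P: R₀ = 0.90×172 + 0.65×339 + 0.57×330 = 563.2500
Strategy Q: R₀ = 0.86×394 + 0.69×309 + 0.60×426 = 807.6500
Highest R₀: strategy Q with 807.6500.

807.65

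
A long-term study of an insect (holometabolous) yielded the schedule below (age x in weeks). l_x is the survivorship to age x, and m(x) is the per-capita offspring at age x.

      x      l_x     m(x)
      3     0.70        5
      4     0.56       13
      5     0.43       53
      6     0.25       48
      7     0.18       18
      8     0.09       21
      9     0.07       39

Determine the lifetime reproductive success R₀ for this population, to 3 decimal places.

R₀ = Σ l_x m(x):
  age 3: 0.70 × 5 = 3.5000
  age 4: 0.56 × 13 = 7.2800
  age 5: 0.43 × 53 = 22.7900
  age 6: 0.25 × 48 = 12.0000
  age 7: 0.18 × 18 = 3.2400
  age 8: 0.09 × 21 = 1.8900
  age 9: 0.07 × 39 = 2.7300
R₀ = 3.5000 + 7.2800 + 22.7900 + 12.0000 + 3.2400 + 1.8900 + 2.7300 = 53.4300

53.430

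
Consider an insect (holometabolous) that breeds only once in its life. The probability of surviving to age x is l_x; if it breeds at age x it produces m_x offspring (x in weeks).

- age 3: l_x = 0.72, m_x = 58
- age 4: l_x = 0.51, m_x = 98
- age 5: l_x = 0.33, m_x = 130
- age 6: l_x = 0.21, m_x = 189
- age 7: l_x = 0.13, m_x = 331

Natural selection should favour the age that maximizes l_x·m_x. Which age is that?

Expected offspring if breeding at age x = l_x × m_x:
  age 3: 0.72 × 58 = 41.760
  age 4: 0.51 × 98 = 49.980
  age 5: 0.33 × 130 = 42.900
  age 6: 0.21 × 189 = 39.690
  age 7: 0.13 × 331 = 43.030
Maximum at age 4 (49.980).

4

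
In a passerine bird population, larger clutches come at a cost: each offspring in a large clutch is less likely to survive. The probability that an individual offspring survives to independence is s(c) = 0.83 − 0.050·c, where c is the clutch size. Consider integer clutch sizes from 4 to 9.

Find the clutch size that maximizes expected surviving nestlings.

8

Expected surviving nestlings = c × s(c):
  c=4: 4 × 0.630 = 2.520
  c=5: 5 × 0.580 = 2.900
  c=6: 6 × 0.530 = 3.180
  c=7: 7 × 0.480 = 3.360
  c=8: 8 × 0.430 = 3.440
  c=9: 9 × 0.380 = 3.420
Maximum at c = 8 (3.440 surviving nestlings).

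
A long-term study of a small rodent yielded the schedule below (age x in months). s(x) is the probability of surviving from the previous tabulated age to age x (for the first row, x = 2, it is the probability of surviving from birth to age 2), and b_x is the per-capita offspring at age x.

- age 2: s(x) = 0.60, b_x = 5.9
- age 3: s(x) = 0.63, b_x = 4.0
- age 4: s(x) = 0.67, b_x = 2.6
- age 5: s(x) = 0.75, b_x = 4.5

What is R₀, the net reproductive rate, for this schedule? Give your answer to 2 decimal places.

Survivorship from birth: l_x = s_2·s_3·…·s_x.
  l_2 = 0.60000
  l_3 = 0.37800
  l_4 = 0.25326
  l_5 = 0.18995
R₀ = Σ l_x b_x:
  age 2: 0.60000 × 5.9 = 3.5400
  age 3: 0.37800 × 4.0 = 1.5120
  age 4: 0.25326 × 2.6 = 0.6585
  age 5: 0.18995 × 4.5 = 0.8548
R₀ = 3.5400 + 1.5120 + 0.6585 + 0.8548 = 6.5653

6.57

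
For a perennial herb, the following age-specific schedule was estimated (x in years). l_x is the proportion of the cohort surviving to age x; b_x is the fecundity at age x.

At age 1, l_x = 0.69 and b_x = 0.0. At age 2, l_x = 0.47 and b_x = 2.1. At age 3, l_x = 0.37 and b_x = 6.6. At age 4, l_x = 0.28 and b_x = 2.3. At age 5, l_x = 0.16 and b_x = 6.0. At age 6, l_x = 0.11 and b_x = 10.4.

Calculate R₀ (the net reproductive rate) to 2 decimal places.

R₀ = Σ l_x b_x:
  age 1: 0.69 × 0.0 = 0.0000
  age 2: 0.47 × 2.1 = 0.9870
  age 3: 0.37 × 6.6 = 2.4420
  age 4: 0.28 × 2.3 = 0.6440
  age 5: 0.16 × 6.0 = 0.9600
  age 6: 0.11 × 10.4 = 1.1440
R₀ = 0.0000 + 0.9870 + 2.4420 + 0.6440 + 0.9600 + 1.1440 = 6.1770

6.18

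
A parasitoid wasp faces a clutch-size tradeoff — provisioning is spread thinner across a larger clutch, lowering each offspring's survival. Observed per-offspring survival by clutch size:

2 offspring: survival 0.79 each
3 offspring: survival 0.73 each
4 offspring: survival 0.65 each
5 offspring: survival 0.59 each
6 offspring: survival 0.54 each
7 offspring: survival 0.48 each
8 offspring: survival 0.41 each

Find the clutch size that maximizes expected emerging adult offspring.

Expected emerging adult offspring = c × s(c):
  c=2: 2 × 0.79 = 1.580
  c=3: 3 × 0.73 = 2.190
  c=4: 4 × 0.65 = 2.600
  c=5: 5 × 0.59 = 2.950
  c=6: 6 × 0.54 = 3.240
  c=7: 7 × 0.48 = 3.360
  c=8: 8 × 0.41 = 3.280
Maximum at c = 7 (3.360 emerging adult offspring).

7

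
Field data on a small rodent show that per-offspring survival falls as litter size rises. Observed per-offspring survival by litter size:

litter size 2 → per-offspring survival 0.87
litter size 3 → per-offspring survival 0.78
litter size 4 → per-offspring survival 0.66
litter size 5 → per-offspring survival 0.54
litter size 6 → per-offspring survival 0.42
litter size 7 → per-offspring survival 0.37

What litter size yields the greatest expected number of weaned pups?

Expected weaned pups = c × s(c):
  c=2: 2 × 0.87 = 1.740
  c=3: 3 × 0.78 = 2.340
  c=4: 4 × 0.66 = 2.640
  c=5: 5 × 0.54 = 2.700
  c=6: 6 × 0.42 = 2.520
  c=7: 7 × 0.37 = 2.590
Maximum at c = 5 (2.700 weaned pups).

5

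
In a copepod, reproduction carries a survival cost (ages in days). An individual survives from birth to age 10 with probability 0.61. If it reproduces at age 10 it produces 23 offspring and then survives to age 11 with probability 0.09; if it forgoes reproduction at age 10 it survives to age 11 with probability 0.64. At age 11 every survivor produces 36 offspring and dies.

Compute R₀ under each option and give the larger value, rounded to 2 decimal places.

16.01

breed at age 10: R₀ = 0.61 × (23 + 0.09 × 36) = 0.61 × 26.2400 = 16.0064
delay to age 11: R₀ = 0.61 × (0.64 × 36) = 0.61 × 23.0400 = 14.0544
Higher: breed at age 10 (16.0064).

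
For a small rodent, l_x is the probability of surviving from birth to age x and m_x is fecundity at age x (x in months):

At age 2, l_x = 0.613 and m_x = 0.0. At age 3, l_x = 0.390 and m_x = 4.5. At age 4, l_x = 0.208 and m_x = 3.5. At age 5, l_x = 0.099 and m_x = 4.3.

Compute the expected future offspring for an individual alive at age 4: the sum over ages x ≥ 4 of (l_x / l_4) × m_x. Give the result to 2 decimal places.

l_4 = 0.208. Conditional survival from age 4 to x is l_x / l_4.
  x=4: (0.208/0.208) × 3.5 = 3.5000
  x=5: (0.099/0.208) × 4.3 = 2.0466
Sum = 3.5000 + 2.0466 = 5.5466

5.55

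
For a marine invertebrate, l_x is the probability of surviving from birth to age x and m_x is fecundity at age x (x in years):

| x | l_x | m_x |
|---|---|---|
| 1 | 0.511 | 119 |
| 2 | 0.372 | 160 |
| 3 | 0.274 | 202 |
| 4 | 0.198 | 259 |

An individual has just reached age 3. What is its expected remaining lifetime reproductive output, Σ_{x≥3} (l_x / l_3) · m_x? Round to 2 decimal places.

389.16

l_3 = 0.274. Conditional survival from age 3 to x is l_x / l_3.
  x=3: (0.274/0.274) × 202 = 202.0000
  x=4: (0.198/0.274) × 259 = 187.1606
Sum = 202.0000 + 187.1606 = 389.1606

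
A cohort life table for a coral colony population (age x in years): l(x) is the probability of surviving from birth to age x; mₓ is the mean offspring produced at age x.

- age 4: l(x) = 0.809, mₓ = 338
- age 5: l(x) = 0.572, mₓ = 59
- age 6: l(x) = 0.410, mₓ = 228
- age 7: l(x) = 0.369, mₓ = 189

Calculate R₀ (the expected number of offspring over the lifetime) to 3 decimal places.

R₀ = Σ l(x) mₓ:
  age 4: 0.809 × 338 = 273.4420
  age 5: 0.572 × 59 = 33.7480
  age 6: 0.410 × 228 = 93.4800
  age 7: 0.369 × 189 = 69.7410
R₀ = 273.4420 + 33.7480 + 93.4800 + 69.7410 = 470.4110

470.411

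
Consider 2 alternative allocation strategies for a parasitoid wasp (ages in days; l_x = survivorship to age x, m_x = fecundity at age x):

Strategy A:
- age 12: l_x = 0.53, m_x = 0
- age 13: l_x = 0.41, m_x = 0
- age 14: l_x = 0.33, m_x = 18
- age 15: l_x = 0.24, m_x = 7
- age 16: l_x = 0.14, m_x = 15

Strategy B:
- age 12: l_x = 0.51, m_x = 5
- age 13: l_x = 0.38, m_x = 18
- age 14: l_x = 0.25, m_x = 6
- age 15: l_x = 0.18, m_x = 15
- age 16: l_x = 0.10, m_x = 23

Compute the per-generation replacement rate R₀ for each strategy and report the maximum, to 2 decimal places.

15.89

Strategy A: R₀ = 0.53×0 + 0.41×0 + 0.33×18 + 0.24×7 + 0.14×15 = 9.7200
Strategy B: R₀ = 0.51×5 + 0.38×18 + 0.25×6 + 0.18×15 + 0.10×23 = 15.8900
Highest R₀: strategy B with 15.8900.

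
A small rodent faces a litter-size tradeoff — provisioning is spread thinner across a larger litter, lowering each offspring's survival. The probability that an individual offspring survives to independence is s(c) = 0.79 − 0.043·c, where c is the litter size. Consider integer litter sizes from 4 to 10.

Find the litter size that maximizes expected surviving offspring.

9

Expected surviving offspring = c × s(c):
  c=4: 4 × 0.618 = 2.472
  c=5: 5 × 0.575 = 2.875
  c=6: 6 × 0.532 = 3.192
  c=7: 7 × 0.489 = 3.423
  c=8: 8 × 0.446 = 3.568
  c=9: 9 × 0.403 = 3.627
  c=10: 10 × 0.360 = 3.600
Maximum at c = 9 (3.627 surviving offspring).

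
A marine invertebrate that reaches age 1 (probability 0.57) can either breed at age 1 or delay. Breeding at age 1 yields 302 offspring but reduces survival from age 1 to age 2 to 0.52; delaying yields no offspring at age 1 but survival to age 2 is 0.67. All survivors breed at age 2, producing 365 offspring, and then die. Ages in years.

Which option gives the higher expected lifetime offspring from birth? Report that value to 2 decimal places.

breed at age 1: R₀ = 0.57 × (302 + 0.52 × 365) = 0.57 × 491.8000 = 280.3260
delay to age 2: R₀ = 0.57 × (0.67 × 365) = 0.57 × 244.5500 = 139.3935
Higher: breed at age 1 (280.3260).

280.33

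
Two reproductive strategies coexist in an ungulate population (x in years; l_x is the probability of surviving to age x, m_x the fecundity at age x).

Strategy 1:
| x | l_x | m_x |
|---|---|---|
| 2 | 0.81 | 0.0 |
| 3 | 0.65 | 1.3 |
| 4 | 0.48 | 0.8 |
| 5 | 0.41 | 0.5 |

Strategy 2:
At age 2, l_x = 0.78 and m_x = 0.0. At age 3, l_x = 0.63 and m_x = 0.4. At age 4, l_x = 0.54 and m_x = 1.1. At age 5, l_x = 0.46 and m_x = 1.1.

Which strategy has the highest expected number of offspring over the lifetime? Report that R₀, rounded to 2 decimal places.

1.43

Strategy 1: R₀ = 0.81×0.0 + 0.65×1.3 + 0.48×0.8 + 0.41×0.5 = 1.4340
Strategy 2: R₀ = 0.78×0.0 + 0.63×0.4 + 0.54×1.1 + 0.46×1.1 = 1.3520
Highest R₀: strategy 1 with 1.4340.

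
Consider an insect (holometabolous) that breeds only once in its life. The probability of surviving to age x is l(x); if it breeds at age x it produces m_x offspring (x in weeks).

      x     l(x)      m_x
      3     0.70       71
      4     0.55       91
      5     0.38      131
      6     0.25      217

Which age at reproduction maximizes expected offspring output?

Expected offspring if breeding at age x = l(x) × m_x:
  age 3: 0.70 × 71 = 49.700
  age 4: 0.55 × 91 = 50.050
  age 5: 0.38 × 131 = 49.780
  age 6: 0.25 × 217 = 54.250
Maximum at age 6 (54.250).

6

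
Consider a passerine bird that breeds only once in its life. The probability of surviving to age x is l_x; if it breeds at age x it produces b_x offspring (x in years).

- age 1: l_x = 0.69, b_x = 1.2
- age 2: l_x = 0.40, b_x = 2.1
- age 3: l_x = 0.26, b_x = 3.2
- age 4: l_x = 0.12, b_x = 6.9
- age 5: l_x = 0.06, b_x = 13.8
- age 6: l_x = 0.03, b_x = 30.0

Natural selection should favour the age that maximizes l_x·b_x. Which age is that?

Expected offspring if breeding at age x = l_x × b_x:
  age 1: 0.69 × 1.2 = 0.828
  age 2: 0.40 × 2.1 = 0.840
  age 3: 0.26 × 3.2 = 0.832
  age 4: 0.12 × 6.9 = 0.828
  age 5: 0.06 × 13.8 = 0.828
  age 6: 0.03 × 30.0 = 0.900
Maximum at age 6 (0.900).

6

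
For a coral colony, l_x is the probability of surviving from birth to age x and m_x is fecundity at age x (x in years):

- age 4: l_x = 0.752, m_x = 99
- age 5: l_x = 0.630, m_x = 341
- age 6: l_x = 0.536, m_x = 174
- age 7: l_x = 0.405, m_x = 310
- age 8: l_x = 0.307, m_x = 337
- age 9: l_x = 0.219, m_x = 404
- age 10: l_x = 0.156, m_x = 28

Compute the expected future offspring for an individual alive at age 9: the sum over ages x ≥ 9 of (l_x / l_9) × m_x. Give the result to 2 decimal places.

l_9 = 0.219. Conditional survival from age 9 to x is l_x / l_9.
  x=9: (0.219/0.219) × 404 = 404.0000
  x=10: (0.156/0.219) × 28 = 19.9452
Sum = 404.0000 + 19.9452 = 423.9452

423.95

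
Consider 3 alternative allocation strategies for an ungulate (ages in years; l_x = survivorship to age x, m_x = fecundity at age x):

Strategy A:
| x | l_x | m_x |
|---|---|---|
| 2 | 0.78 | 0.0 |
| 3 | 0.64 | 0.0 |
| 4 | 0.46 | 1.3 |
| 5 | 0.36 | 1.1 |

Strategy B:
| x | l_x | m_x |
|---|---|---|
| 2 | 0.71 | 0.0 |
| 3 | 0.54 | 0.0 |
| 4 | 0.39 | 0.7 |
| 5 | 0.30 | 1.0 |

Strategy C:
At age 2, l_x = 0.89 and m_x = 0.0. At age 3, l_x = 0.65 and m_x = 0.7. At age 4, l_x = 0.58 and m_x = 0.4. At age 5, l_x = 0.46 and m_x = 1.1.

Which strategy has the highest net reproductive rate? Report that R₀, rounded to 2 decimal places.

Strategy A: R₀ = 0.78×0.0 + 0.64×0.0 + 0.46×1.3 + 0.36×1.1 = 0.9940
Strategy B: R₀ = 0.71×0.0 + 0.54×0.0 + 0.39×0.7 + 0.30×1.0 = 0.5730
Strategy C: R₀ = 0.89×0.0 + 0.65×0.7 + 0.58×0.4 + 0.46×1.1 = 1.1930
Highest R₀: strategy C with 1.1930.

1.19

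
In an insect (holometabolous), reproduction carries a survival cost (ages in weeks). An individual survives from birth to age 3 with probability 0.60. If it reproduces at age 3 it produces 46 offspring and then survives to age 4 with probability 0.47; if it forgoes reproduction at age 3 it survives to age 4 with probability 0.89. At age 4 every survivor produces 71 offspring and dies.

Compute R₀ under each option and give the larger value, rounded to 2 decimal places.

breed at age 3: R₀ = 0.60 × (46 + 0.47 × 71) = 0.60 × 79.3700 = 47.6220
delay to age 4: R₀ = 0.60 × (0.89 × 71) = 0.60 × 63.1900 = 37.9140
Higher: breed at age 3 (47.6220).

47.62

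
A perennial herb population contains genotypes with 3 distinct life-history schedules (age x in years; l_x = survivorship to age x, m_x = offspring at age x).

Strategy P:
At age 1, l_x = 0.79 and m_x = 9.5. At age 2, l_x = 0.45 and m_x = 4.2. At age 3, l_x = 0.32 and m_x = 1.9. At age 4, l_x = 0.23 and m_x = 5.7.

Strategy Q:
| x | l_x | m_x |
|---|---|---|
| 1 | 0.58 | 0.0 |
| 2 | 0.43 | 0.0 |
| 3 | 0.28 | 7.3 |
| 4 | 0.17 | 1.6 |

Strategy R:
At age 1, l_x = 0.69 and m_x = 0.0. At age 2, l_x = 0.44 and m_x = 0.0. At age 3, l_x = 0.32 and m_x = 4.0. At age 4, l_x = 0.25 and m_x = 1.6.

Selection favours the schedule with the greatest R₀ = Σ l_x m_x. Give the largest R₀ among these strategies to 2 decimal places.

Strategy P: R₀ = 0.79×9.5 + 0.45×4.2 + 0.32×1.9 + 0.23×5.7 = 11.3140
Strategy Q: R₀ = 0.58×0.0 + 0.43×0.0 + 0.28×7.3 + 0.17×1.6 = 2.3160
Strategy R: R₀ = 0.69×0.0 + 0.44×0.0 + 0.32×4.0 + 0.25×1.6 = 1.6800
Highest R₀: strategy P with 11.3140.

11.31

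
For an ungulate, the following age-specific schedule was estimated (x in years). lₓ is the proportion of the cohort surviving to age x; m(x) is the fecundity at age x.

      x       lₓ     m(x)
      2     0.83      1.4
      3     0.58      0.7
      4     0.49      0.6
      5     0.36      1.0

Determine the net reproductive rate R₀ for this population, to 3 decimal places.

2.222

R₀ = Σ lₓ m(x):
  age 2: 0.83 × 1.4 = 1.1620
  age 3: 0.58 × 0.7 = 0.4060
  age 4: 0.49 × 0.6 = 0.2940
  age 5: 0.36 × 1.0 = 0.3600
R₀ = 1.1620 + 0.4060 + 0.2940 + 0.3600 = 2.2220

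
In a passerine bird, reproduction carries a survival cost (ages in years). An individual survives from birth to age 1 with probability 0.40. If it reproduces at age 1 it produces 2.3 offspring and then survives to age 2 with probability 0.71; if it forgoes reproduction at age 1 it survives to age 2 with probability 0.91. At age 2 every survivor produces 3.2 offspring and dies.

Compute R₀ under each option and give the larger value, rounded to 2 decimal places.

breed at age 1: R₀ = 0.40 × (2.3 + 0.71 × 3.2) = 0.40 × 4.5720 = 1.8288
delay to age 2: R₀ = 0.40 × (0.91 × 3.2) = 0.40 × 2.9120 = 1.1648
Higher: breed at age 1 (1.8288).

1.83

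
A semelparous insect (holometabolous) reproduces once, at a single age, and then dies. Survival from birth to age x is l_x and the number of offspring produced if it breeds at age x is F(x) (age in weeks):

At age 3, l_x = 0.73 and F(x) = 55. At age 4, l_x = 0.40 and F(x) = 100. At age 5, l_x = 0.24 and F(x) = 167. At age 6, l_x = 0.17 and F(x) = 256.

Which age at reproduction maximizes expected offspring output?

Expected offspring if breeding at age x = l_x × F(x):
  age 3: 0.73 × 55 = 40.150
  age 4: 0.40 × 100 = 40.000
  age 5: 0.24 × 167 = 40.080
  age 6: 0.17 × 256 = 43.520
Maximum at age 6 (43.520).

6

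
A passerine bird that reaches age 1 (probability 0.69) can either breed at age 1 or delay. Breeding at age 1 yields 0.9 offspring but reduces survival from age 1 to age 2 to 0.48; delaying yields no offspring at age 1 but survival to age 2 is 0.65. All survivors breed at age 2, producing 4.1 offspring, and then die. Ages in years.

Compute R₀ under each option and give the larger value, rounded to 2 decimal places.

1.98

breed at age 1: R₀ = 0.69 × (0.9 + 0.48 × 4.1) = 0.69 × 2.8680 = 1.9789
delay to age 2: R₀ = 0.69 × (0.65 × 4.1) = 0.69 × 2.6650 = 1.8388
Higher: breed at age 1 (1.9789).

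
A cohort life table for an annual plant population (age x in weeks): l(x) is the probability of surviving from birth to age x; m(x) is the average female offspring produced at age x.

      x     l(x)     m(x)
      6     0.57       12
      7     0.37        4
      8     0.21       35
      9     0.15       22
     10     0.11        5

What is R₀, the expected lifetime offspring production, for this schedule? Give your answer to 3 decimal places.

R₀ = Σ l(x) m(x):
  age 6: 0.57 × 12 = 6.8400
  age 7: 0.37 × 4 = 1.4800
  age 8: 0.21 × 35 = 7.3500
  age 9: 0.15 × 22 = 3.3000
  age 10: 0.11 × 5 = 0.5500
R₀ = 6.8400 + 1.4800 + 7.3500 + 3.3000 + 0.5500 = 19.5200

19.520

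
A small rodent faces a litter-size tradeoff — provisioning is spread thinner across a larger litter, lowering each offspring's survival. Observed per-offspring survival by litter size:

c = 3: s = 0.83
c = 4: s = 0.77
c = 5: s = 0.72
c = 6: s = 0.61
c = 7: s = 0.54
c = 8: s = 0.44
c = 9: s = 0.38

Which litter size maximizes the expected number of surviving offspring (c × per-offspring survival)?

Expected surviving offspring = c × s(c):
  c=3: 3 × 0.83 = 2.490
  c=4: 4 × 0.77 = 3.080
  c=5: 5 × 0.72 = 3.600
  c=6: 6 × 0.61 = 3.660
  c=7: 7 × 0.54 = 3.780
  c=8: 8 × 0.44 = 3.520
  c=9: 9 × 0.38 = 3.420
Maximum at c = 7 (3.780 surviving offspring).

7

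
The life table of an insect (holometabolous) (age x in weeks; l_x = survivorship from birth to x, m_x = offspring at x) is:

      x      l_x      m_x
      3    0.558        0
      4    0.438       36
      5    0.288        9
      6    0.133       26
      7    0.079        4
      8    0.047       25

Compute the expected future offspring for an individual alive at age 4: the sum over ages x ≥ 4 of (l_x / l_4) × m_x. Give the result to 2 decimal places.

53.22

l_4 = 0.438. Conditional survival from age 4 to x is l_x / l_4.
  x=4: (0.438/0.438) × 36 = 36.0000
  x=5: (0.288/0.438) × 9 = 5.9178
  x=6: (0.133/0.438) × 26 = 7.8950
  x=7: (0.079/0.438) × 4 = 0.7215
  x=8: (0.047/0.438) × 25 = 2.6826
Sum = 36.0000 + 5.9178 + 7.8950 + 0.7215 + 2.6826 = 53.2169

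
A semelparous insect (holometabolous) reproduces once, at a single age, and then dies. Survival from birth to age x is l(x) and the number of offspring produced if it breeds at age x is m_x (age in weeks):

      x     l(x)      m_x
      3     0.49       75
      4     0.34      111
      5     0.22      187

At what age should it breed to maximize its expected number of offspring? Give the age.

5

Expected offspring if breeding at age x = l(x) × m_x:
  age 3: 0.49 × 75 = 36.750
  age 4: 0.34 × 111 = 37.740
  age 5: 0.22 × 187 = 41.140
Maximum at age 5 (41.140).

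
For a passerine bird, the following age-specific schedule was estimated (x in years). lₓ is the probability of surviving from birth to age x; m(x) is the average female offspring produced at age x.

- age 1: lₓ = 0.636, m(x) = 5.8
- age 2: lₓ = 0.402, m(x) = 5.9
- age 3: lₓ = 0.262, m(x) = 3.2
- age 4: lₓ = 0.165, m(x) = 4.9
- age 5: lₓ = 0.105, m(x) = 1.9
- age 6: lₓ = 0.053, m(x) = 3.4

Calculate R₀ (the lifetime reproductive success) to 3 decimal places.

8.087

R₀ = Σ lₓ m(x):
  age 1: 0.636 × 5.8 = 3.6888
  age 2: 0.402 × 5.9 = 2.3718
  age 3: 0.262 × 3.2 = 0.8384
  age 4: 0.165 × 4.9 = 0.8085
  age 5: 0.105 × 1.9 = 0.1995
  age 6: 0.053 × 3.4 = 0.1802
R₀ = 3.6888 + 2.3718 + 0.8384 + 0.8085 + 0.1995 + 0.1802 = 8.0872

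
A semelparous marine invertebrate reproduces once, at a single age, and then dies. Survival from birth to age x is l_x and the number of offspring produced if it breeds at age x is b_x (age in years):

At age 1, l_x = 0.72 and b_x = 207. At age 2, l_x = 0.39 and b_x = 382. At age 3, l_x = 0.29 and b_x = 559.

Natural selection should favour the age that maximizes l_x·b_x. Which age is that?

Expected offspring if breeding at age x = l_x × b_x:
  age 1: 0.72 × 207 = 149.040
  age 2: 0.39 × 382 = 148.980
  age 3: 0.29 × 559 = 162.110
Maximum at age 3 (162.110).

3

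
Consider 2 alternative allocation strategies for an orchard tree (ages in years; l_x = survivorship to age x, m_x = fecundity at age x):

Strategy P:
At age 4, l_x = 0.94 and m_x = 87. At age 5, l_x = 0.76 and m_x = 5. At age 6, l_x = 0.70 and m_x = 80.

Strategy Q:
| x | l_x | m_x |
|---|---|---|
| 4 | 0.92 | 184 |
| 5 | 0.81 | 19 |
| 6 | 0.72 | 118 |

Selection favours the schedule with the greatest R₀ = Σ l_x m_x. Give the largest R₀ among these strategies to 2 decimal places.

Strategy P: R₀ = 0.94×87 + 0.76×5 + 0.70×80 = 141.5800
Strategy Q: R₀ = 0.92×184 + 0.81×19 + 0.72×118 = 269.6300
Highest R₀: strategy Q with 269.6300.

269.63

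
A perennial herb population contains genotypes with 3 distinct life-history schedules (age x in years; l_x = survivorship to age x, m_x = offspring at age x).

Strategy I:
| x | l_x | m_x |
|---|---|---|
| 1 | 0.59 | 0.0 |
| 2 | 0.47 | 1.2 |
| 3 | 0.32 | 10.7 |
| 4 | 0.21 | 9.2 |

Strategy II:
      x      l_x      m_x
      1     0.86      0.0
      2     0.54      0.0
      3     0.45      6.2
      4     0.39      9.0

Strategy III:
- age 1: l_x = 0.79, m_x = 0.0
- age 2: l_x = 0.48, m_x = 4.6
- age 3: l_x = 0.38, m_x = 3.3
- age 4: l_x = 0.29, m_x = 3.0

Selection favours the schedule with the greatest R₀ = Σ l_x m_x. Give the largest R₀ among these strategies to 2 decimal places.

6.30

Strategy I: R₀ = 0.59×0.0 + 0.47×1.2 + 0.32×10.7 + 0.21×9.2 = 5.9200
Strategy II: R₀ = 0.86×0.0 + 0.54×0.0 + 0.45×6.2 + 0.39×9.0 = 6.3000
Strategy III: R₀ = 0.79×0.0 + 0.48×4.6 + 0.38×3.3 + 0.29×3.0 = 4.3320
Highest R₀: strategy II with 6.3000.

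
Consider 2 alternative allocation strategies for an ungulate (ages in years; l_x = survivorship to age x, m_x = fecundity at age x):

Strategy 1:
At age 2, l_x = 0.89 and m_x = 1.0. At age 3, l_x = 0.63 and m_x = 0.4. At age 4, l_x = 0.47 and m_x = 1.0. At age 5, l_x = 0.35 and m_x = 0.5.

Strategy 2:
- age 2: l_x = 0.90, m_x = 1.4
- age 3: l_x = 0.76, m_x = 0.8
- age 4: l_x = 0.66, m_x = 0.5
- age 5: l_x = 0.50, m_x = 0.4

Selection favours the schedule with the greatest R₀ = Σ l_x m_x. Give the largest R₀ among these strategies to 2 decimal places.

Strategy 1: R₀ = 0.89×1.0 + 0.63×0.4 + 0.47×1.0 + 0.35×0.5 = 1.7870
Strategy 2: R₀ = 0.90×1.4 + 0.76×0.8 + 0.66×0.5 + 0.50×0.4 = 2.3980
Highest R₀: strategy 2 with 2.3980.

2.40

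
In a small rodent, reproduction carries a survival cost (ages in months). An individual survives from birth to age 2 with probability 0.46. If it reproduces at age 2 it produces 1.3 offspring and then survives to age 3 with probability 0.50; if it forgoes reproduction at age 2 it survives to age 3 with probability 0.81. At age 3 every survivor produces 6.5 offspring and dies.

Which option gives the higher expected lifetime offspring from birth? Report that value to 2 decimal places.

breed at age 2: R₀ = 0.46 × (1.3 + 0.50 × 6.5) = 0.46 × 4.5500 = 2.0930
delay to age 3: R₀ = 0.46 × (0.81 × 6.5) = 0.46 × 5.2650 = 2.4219
Higher: delay to age 3 (2.4219).

2.42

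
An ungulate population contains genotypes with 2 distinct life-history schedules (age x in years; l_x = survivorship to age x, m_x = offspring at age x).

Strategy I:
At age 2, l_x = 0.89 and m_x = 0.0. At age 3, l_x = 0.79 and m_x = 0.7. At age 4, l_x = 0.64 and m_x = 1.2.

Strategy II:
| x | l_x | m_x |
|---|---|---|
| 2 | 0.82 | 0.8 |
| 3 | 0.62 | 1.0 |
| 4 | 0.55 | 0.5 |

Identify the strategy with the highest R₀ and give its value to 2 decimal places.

Strategy I: R₀ = 0.89×0.0 + 0.79×0.7 + 0.64×1.2 = 1.3210
Strategy II: R₀ = 0.82×0.8 + 0.62×1.0 + 0.55×0.5 = 1.5510
Highest R₀: strategy II with 1.5510.

1.55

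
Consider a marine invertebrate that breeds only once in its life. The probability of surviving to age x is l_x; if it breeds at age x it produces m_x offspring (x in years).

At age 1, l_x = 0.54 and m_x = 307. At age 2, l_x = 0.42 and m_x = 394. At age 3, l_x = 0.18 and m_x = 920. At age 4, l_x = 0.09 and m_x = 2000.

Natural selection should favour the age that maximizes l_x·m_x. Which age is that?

Expected offspring if breeding at age x = l_x × m_x:
  age 1: 0.54 × 307 = 165.780
  age 2: 0.42 × 394 = 165.480
  age 3: 0.18 × 920 = 165.600
  age 4: 0.09 × 2000 = 180.000
Maximum at age 4 (180.000).

4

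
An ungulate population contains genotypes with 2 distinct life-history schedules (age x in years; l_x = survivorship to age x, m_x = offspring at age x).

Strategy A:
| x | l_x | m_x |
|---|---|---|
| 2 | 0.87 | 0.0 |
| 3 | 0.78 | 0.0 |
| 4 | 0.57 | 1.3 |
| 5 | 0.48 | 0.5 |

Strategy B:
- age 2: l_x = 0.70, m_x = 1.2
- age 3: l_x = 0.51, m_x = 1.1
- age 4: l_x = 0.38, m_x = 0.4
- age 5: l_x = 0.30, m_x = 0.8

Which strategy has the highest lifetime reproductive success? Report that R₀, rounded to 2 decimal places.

1.79

Strategy A: R₀ = 0.87×0.0 + 0.78×0.0 + 0.57×1.3 + 0.48×0.5 = 0.9810
Strategy B: R₀ = 0.70×1.2 + 0.51×1.1 + 0.38×0.4 + 0.30×0.8 = 1.7930
Highest R₀: strategy B with 1.7930.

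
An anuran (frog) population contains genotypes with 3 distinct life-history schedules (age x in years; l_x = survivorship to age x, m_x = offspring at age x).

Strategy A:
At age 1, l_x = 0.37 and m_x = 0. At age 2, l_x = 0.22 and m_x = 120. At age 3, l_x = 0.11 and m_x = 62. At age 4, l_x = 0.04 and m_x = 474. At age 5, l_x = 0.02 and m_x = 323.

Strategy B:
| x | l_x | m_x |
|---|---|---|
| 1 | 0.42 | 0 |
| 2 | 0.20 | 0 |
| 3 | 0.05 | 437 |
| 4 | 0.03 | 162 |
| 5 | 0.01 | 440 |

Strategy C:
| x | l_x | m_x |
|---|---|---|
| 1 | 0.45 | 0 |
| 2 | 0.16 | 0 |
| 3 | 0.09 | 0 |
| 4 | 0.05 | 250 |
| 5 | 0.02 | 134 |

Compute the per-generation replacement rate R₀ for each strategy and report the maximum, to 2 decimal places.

Strategy A: R₀ = 0.37×0 + 0.22×120 + 0.11×62 + 0.04×474 + 0.02×323 = 58.6400
Strategy B: R₀ = 0.42×0 + 0.20×0 + 0.05×437 + 0.03×162 + 0.01×440 = 31.1100
Strategy C: R₀ = 0.45×0 + 0.16×0 + 0.09×0 + 0.05×250 + 0.02×134 = 15.1800
Highest R₀: strategy A with 58.6400.

58.64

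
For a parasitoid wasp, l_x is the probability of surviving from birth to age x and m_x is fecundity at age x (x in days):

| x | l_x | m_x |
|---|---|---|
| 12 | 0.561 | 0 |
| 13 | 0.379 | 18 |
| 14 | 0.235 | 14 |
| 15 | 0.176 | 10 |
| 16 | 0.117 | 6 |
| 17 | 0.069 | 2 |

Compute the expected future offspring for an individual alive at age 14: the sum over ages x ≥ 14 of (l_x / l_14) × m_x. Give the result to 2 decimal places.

25.06

l_14 = 0.235. Conditional survival from age 14 to x is l_x / l_14.
  x=14: (0.235/0.235) × 14 = 14.0000
  x=15: (0.176/0.235) × 10 = 7.4894
  x=16: (0.117/0.235) × 6 = 2.9872
  x=17: (0.069/0.235) × 2 = 0.5872
Sum = 14.0000 + 7.4894 + 2.9872 + 0.5872 = 25.0638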